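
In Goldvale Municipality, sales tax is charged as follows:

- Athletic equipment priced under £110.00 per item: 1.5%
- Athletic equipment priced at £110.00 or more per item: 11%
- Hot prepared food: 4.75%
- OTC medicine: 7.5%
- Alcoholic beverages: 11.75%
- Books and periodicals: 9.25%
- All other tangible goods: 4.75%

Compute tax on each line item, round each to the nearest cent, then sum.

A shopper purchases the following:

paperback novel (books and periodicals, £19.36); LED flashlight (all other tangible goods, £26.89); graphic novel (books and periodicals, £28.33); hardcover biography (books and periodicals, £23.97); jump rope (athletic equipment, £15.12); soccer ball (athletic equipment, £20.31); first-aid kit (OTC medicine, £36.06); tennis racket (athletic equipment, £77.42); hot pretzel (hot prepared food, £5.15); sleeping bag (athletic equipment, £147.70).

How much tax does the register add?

£28.79

Paperback novel £19.36: books and periodicals → 9.25% → £1.79
LED flashlight £26.89: all other tangible goods → 4.75% → £1.28
Graphic novel £28.33: books and periodicals → 9.25% → £2.62
Hardcover biography £23.97: books and periodicals → 9.25% → £2.22
Jump rope £15.12: athletic equipment, under £110.00 → 1.5% → £0.23
Soccer ball £20.31: athletic equipment, under £110.00 → 1.5% → £0.30
First-aid kit £36.06: OTC medicine → 7.5% → £2.70
Tennis racket £77.42: athletic equipment, under £110.00 → 1.5% → £1.16
Hot pretzel £5.15: hot prepared food → 4.75% → £0.24
Sleeping bag £147.70: athletic equipment, £110.00 or more → 11% → £16.25
Total tax = £1.79 + £1.28 + £2.62 + £2.22 + £0.23 + £0.30 + £2.70 + £1.16 + £0.24 + £16.25 = £28.79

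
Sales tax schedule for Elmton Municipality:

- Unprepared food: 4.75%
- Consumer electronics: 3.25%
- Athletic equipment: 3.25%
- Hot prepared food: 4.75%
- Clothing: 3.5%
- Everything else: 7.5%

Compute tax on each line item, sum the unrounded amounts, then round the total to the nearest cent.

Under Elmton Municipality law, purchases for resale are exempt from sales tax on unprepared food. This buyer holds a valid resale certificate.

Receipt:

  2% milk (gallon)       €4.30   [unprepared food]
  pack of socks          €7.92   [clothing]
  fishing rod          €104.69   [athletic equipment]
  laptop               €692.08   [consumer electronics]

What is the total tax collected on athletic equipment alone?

€3.40

Fishing rod €104.69: athletic equipment → 3.25% → €3.402425
Tax on athletic equipment: unrounded sum = €3.402425 → €3.40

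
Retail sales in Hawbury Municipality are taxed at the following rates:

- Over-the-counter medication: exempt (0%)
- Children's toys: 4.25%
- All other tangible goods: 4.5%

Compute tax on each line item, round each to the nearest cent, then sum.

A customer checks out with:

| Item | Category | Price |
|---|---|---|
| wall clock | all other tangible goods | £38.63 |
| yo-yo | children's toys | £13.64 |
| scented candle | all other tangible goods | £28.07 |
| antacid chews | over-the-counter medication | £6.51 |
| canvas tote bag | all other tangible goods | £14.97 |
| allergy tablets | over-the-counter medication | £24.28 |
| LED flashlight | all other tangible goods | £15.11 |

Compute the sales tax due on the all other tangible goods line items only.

£4.35

Wall clock £38.63: all other tangible goods → 4.5% → £1.74
Scented candle £28.07: all other tangible goods → 4.5% → £1.26
Canvas tote bag £14.97: all other tangible goods → 4.5% → £0.67
LED flashlight £15.11: all other tangible goods → 4.5% → £0.68
Tax on all other tangible goods = £1.74 + £1.26 + £0.67 + £0.68 = £4.35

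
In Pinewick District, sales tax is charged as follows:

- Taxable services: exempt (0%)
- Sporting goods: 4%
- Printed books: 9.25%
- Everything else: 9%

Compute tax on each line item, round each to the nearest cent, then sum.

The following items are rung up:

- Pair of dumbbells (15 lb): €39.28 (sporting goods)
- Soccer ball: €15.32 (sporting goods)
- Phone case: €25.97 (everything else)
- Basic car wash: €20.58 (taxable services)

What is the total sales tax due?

Pair of dumbbells (15 lb) €39.28: sporting goods → 4% → €1.57
Soccer ball €15.32: sporting goods → 4% → €0.61
Phone case €25.97: everything else → 9% → €2.34
Basic car wash €20.58: taxable services → 0% → €0.00
Total tax = €1.57 + €0.61 + €2.34 = €4.52

€4.52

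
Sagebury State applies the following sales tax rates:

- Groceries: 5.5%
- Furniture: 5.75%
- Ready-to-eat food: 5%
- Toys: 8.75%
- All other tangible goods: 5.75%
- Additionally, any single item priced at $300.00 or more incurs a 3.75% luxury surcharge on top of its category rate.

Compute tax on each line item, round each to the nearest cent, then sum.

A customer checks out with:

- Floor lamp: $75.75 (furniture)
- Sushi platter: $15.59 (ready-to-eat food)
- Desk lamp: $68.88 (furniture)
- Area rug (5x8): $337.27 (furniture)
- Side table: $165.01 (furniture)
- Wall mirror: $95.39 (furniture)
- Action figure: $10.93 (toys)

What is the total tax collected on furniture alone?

Floor lamp $75.75: furniture → 5.75% → $4.36
Desk lamp $68.88: furniture → 5.75% → $3.96
Area rug (5x8) $337.27: furniture → 5.75% + 3.75% surcharge = 9.5% → $32.04
Side table $165.01: furniture → 5.75% → $9.49
Wall mirror $95.39: furniture → 5.75% → $5.48
Tax on furniture = $4.36 + $3.96 + $32.04 + $9.49 + $5.48 = $55.33

$55.33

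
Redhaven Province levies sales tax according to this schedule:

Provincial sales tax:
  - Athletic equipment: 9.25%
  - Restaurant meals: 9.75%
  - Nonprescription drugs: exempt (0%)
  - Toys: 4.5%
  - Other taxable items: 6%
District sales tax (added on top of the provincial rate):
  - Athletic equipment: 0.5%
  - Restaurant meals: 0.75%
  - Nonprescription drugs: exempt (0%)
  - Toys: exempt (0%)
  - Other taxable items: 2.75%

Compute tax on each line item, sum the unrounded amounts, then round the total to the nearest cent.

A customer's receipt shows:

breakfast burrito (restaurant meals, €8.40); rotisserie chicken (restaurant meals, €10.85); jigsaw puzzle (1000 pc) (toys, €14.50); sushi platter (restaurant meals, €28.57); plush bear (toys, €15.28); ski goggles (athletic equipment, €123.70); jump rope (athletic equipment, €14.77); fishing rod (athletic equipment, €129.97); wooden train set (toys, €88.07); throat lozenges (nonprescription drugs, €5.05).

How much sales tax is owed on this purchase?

€36.50

Breakfast burrito €8.40: restaurant meals → 9.75% + 0.75% district = 10.5% → €0.882
Rotisserie chicken €10.85: restaurant meals → 9.75% + 0.75% district = 10.5% → €1.13925
Jigsaw puzzle (1000 pc) €14.50: toys → 4.5% + 0% district = 4.5% → €0.6525
Sushi platter €28.57: restaurant meals → 9.75% + 0.75% district = 10.5% → €2.99985
Plush bear €15.28: toys → 4.5% + 0% district = 4.5% → €0.6876
Ski goggles €123.70: athletic equipment → 9.25% + 0.5% district = 9.75% → €12.06075
Jump rope €14.77: athletic equipment → 9.25% + 0.5% district = 9.75% → €1.440075
Fishing rod €129.97: athletic equipment → 9.25% + 0.5% district = 9.75% → €12.672075
Wooden train set €88.07: toys → 4.5% + 0% district = 4.5% → €3.96315
Throat lozenges €5.05: nonprescription drugs → 0% + 0% district = 0% → €0.00
Unrounded tax sum = €36.49725 → €36.50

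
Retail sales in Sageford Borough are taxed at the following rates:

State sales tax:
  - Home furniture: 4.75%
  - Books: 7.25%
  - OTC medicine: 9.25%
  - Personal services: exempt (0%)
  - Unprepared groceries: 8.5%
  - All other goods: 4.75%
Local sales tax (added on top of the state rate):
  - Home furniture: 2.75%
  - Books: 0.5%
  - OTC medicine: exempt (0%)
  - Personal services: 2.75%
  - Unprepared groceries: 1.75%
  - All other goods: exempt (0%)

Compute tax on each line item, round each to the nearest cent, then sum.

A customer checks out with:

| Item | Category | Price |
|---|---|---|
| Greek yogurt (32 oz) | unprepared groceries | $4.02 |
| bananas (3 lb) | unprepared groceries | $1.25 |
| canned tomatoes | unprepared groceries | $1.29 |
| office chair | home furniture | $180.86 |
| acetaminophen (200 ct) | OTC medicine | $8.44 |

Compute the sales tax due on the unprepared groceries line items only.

Greek yogurt (32 oz) $4.02: unprepared groceries → 8.5% + 1.75% local = 10.25% → $0.41
Bananas (3 lb) $1.25: unprepared groceries → 8.5% + 1.75% local = 10.25% → $0.13
Canned tomatoes $1.29: unprepared groceries → 8.5% + 1.75% local = 10.25% → $0.13
Tax on unprepared groceries = $0.41 + $0.13 + $0.13 = $0.67

$0.67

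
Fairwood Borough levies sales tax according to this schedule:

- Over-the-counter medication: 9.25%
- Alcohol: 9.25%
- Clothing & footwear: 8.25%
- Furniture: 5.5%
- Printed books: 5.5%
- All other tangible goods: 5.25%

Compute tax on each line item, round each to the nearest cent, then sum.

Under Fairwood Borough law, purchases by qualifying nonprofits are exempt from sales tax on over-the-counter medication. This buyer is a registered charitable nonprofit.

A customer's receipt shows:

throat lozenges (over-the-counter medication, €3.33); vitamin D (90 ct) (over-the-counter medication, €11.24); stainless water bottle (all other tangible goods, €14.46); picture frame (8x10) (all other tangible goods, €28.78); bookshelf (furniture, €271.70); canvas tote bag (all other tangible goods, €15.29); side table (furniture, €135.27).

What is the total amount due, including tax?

€505.52

Throat lozenges €3.33: over-the-counter medication, buyer-exempt → 0% → €0.00
Vitamin D (90 ct) €11.24: over-the-counter medication, buyer-exempt → 0% → €0.00
Stainless water bottle €14.46: all other tangible goods → 5.25% → €0.76
Picture frame (8x10) €28.78: all other tangible goods → 5.25% → €1.51
Bookshelf €271.70: furniture → 5.5% → €14.94
Canvas tote bag €15.29: all other tangible goods → 5.25% → €0.80
Side table €135.27: furniture → 5.5% → €7.44
Subtotal = €480.07; tax = €25.45; total due = €505.52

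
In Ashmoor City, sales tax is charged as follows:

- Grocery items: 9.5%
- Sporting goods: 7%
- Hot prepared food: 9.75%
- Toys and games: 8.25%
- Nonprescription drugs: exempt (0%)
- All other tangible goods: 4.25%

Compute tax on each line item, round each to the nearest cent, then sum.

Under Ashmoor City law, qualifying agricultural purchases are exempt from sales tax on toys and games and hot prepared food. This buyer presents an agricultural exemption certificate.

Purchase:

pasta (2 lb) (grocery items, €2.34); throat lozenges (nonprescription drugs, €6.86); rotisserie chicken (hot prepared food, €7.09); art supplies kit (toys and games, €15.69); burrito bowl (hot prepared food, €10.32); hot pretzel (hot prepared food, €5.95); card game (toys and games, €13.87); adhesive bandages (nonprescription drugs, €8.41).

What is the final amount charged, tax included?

Pasta (2 lb) €2.34: grocery items → 9.5% → €0.22
Throat lozenges €6.86: nonprescription drugs → 0% → €0.00
Rotisserie chicken €7.09: hot prepared food, buyer-exempt → 0% → €0.00
Art supplies kit €15.69: toys and games, buyer-exempt → 0% → €0.00
Burrito bowl €10.32: hot prepared food, buyer-exempt → 0% → €0.00
Hot pretzel €5.95: hot prepared food, buyer-exempt → 0% → €0.00
Card game €13.87: toys and games, buyer-exempt → 0% → €0.00
Adhesive bandages €8.41: nonprescription drugs → 0% → €0.00
Subtotal = €70.53; tax = €0.22; total due = €70.75

€70.75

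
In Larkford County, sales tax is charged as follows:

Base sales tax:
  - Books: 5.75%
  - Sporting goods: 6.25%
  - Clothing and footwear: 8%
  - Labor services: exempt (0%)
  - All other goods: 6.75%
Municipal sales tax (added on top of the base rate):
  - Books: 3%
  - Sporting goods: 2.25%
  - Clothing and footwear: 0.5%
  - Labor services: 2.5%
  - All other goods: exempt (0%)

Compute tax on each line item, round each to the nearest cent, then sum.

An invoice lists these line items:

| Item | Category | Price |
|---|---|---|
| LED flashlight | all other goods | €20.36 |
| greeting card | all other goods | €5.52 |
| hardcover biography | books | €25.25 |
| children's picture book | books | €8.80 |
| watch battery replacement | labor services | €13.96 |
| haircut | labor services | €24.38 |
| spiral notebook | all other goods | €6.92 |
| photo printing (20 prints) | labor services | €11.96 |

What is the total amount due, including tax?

€123.60

LED flashlight €20.36: all other goods → 6.75% + 0% municipal = 6.75% → €1.37
Greeting card €5.52: all other goods → 6.75% + 0% municipal = 6.75% → €0.37
Hardcover biography €25.25: books → 5.75% + 3% municipal = 8.75% → €2.21
Children's picture book €8.80: books → 5.75% + 3% municipal = 8.75% → €0.77
Watch battery replacement €13.96: labor services → 0% + 2.5% municipal = 2.5% → €0.35
Haircut €24.38: labor services → 0% + 2.5% municipal = 2.5% → €0.61
Spiral notebook €6.92: all other goods → 6.75% + 0% municipal = 6.75% → €0.47
Photo printing (20 prints) €11.96: labor services → 0% + 2.5% municipal = 2.5% → €0.30
Subtotal = €117.15; tax = €6.45; total due = €123.60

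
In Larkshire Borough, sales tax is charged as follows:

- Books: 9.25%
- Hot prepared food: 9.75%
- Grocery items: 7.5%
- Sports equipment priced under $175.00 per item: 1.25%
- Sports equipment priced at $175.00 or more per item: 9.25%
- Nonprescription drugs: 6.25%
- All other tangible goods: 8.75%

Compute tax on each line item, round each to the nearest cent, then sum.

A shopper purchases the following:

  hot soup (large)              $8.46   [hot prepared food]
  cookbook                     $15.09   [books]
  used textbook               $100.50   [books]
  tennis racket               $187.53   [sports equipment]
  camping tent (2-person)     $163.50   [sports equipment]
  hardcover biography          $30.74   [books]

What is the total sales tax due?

$33.75

Hot soup (large) $8.46: hot prepared food → 9.75% → $0.82
Cookbook $15.09: books → 9.25% → $1.40
Used textbook $100.50: books → 9.25% → $9.30
Tennis racket $187.53: sports equipment, $175.00 or more → 9.25% → $17.35
Camping tent (2-person) $163.50: sports equipment, under $175.00 → 1.25% → $2.04
Hardcover biography $30.74: books → 9.25% → $2.84
Total tax = $0.82 + $1.40 + $9.30 + $17.35 + $2.04 + $2.84 = $33.75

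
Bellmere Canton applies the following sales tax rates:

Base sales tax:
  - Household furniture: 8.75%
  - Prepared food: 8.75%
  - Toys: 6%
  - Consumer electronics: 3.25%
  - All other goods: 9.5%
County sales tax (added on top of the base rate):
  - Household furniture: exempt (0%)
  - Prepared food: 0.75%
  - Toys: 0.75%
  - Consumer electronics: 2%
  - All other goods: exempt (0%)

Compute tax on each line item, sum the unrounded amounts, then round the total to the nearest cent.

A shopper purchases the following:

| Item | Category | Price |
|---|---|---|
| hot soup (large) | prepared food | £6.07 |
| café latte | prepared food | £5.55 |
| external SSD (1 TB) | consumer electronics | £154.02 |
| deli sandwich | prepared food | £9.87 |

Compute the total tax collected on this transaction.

Hot soup (large) £6.07: prepared food → 8.75% + 0.75% county = 9.5% → £0.57665
Café latte £5.55: prepared food → 8.75% + 0.75% county = 9.5% → £0.52725
External SSD (1 TB) £154.02: consumer electronics → 3.25% + 2% county = 5.25% → £8.08605
Deli sandwich £9.87: prepared food → 8.75% + 0.75% county = 9.5% → £0.93765
Unrounded tax sum = £10.1276 → £10.13

£10.13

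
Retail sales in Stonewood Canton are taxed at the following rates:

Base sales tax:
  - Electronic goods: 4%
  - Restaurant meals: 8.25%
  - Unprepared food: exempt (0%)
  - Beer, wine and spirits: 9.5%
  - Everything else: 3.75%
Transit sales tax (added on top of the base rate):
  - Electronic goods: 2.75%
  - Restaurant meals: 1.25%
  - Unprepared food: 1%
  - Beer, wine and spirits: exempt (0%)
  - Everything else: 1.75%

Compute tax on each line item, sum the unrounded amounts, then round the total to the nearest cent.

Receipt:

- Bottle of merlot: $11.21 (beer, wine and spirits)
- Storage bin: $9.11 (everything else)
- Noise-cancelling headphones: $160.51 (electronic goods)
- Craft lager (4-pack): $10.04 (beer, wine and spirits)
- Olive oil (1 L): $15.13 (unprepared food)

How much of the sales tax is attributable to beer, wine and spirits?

$2.02

Bottle of merlot $11.21: beer, wine and spirits → 9.5% + 0% transit = 9.5% → $1.06495
Craft lager (4-pack) $10.04: beer, wine and spirits → 9.5% + 0% transit = 9.5% → $0.9538
Tax on beer, wine and spirits: unrounded sum = $2.01875 → $2.02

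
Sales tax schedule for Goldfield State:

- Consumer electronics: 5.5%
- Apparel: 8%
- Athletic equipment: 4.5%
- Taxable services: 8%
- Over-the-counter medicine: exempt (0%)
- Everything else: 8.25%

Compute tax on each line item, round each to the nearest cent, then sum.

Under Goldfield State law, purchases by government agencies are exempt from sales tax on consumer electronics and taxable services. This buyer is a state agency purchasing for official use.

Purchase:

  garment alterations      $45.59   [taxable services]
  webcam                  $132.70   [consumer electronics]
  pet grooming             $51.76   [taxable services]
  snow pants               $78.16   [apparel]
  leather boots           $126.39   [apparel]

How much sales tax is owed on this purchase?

$16.36

Garment alterations $45.59: taxable services, buyer-exempt → 0% → $0.00
Webcam $132.70: consumer electronics, buyer-exempt → 0% → $0.00
Pet grooming $51.76: taxable services, buyer-exempt → 0% → $0.00
Snow pants $78.16: apparel → 8% → $6.25
Leather boots $126.39: apparel → 8% → $10.11
Total tax = $6.25 + $10.11 = $16.36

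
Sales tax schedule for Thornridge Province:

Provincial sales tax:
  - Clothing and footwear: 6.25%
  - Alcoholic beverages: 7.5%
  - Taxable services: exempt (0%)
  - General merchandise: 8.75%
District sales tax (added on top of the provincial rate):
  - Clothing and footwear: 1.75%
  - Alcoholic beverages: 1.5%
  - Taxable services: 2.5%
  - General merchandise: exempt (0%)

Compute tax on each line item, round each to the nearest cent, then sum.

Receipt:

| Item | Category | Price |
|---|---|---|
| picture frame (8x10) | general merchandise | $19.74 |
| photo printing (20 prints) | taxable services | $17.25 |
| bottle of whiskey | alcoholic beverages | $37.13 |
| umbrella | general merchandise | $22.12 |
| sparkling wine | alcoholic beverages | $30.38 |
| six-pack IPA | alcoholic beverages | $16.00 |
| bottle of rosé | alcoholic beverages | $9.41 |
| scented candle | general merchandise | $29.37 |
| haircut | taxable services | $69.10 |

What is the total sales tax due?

Picture frame (8x10) $19.74: general merchandise → 8.75% + 0% district = 8.75% → $1.73
Photo printing (20 prints) $17.25: taxable services → 0% + 2.5% district = 2.5% → $0.43
Bottle of whiskey $37.13: alcoholic beverages → 7.5% + 1.5% district = 9% → $3.34
Umbrella $22.12: general merchandise → 8.75% + 0% district = 8.75% → $1.94
Sparkling wine $30.38: alcoholic beverages → 7.5% + 1.5% district = 9% → $2.73
Six-pack IPA $16.00: alcoholic beverages → 7.5% + 1.5% district = 9% → $1.44
Bottle of rosé $9.41: alcoholic beverages → 7.5% + 1.5% district = 9% → $0.85
Scented candle $29.37: general merchandise → 8.75% + 0% district = 8.75% → $2.57
Haircut $69.10: taxable services → 0% + 2.5% district = 2.5% → $1.73
Total tax = $1.73 + $0.43 + $3.34 + $1.94 + $2.73 + $1.44 + $0.85 + $2.57 + $1.73 = $16.76

$16.76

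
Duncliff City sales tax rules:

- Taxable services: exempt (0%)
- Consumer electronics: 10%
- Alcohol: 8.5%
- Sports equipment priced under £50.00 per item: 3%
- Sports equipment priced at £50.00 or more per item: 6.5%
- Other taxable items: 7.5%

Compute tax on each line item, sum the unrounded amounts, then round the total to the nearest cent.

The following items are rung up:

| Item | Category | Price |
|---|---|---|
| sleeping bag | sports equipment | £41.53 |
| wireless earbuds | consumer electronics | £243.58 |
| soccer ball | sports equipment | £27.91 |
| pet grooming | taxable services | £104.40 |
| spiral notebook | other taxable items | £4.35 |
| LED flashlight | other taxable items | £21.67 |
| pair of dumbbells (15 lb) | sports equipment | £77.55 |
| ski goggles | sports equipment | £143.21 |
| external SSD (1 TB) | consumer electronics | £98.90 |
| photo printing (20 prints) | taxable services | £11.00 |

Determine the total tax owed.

£52.63

Sleeping bag £41.53: sports equipment, under £50.00 → 3% → £1.2459
Wireless earbuds £243.58: consumer electronics → 10% → £24.358
Soccer ball £27.91: sports equipment, under £50.00 → 3% → £0.8373
Pet grooming £104.40: taxable services → 0% → £0.00
Spiral notebook £4.35: other taxable items → 7.5% → £0.32625
LED flashlight £21.67: other taxable items → 7.5% → £1.62525
Pair of dumbbells (15 lb) £77.55: sports equipment, £50.00 or more → 6.5% → £5.04075
Ski goggles £143.21: sports equipment, £50.00 or more → 6.5% → £9.30865
External SSD (1 TB) £98.90: consumer electronics → 10% → £9.89
Photo printing (20 prints) £11.00: taxable services → 0% → £0.00
Unrounded tax sum = £52.6321 → £52.63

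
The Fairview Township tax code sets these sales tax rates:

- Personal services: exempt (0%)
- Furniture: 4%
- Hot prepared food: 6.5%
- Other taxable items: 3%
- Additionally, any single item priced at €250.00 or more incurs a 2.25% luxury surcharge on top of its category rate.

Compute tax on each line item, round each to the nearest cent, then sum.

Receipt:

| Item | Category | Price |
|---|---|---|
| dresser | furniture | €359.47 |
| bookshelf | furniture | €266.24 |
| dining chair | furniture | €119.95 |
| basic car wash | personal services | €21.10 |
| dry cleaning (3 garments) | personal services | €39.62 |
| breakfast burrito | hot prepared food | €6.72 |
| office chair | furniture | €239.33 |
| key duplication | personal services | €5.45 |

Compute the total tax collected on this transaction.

Dresser €359.47: furniture → 4% + 2.25% surcharge = 6.25% → €22.47
Bookshelf €266.24: furniture → 4% + 2.25% surcharge = 6.25% → €16.64
Dining chair €119.95: furniture → 4% → €4.80
Basic car wash €21.10: personal services → 0% → €0.00
Dry cleaning (3 garments) €39.62: personal services → 0% → €0.00
Breakfast burrito €6.72: hot prepared food → 6.5% → €0.44
Office chair €239.33: furniture → 4% → €9.57
Key duplication €5.45: personal services → 0% → €0.00
Total tax = €22.47 + €16.64 + €4.80 + €0.44 + €9.57 = €53.92

€53.92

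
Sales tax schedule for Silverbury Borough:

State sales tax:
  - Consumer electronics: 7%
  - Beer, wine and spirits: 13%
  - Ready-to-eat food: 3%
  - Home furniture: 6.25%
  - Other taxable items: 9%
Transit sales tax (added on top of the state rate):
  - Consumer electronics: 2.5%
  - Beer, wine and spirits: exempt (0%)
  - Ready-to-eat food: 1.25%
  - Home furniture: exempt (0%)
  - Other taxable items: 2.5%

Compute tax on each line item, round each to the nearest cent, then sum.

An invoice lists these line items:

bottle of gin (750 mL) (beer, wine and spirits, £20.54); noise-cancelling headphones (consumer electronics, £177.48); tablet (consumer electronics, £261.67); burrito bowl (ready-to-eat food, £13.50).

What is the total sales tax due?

£44.96

Bottle of gin (750 mL) £20.54: beer, wine and spirits → 13% + 0% transit = 13% → £2.67
Noise-cancelling headphones £177.48: consumer electronics → 7% + 2.5% transit = 9.5% → £16.86
Tablet £261.67: consumer electronics → 7% + 2.5% transit = 9.5% → £24.86
Burrito bowl £13.50: ready-to-eat food → 3% + 1.25% transit = 4.25% → £0.57
Total tax = £2.67 + £16.86 + £24.86 + £0.57 = £44.96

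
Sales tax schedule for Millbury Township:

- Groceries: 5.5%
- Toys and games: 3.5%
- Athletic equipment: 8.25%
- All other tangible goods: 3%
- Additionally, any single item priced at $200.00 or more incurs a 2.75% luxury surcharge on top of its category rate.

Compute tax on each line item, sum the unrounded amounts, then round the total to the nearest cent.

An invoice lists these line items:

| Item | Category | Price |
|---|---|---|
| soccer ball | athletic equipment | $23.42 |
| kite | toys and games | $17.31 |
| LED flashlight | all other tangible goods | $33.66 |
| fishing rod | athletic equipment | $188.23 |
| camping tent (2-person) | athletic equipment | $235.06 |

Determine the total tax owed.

Soccer ball $23.42: athletic equipment → 8.25% → $1.93215
Kite $17.31: toys and games → 3.5% → $0.60585
LED flashlight $33.66: all other tangible goods → 3% → $1.0098
Fishing rod $188.23: athletic equipment → 8.25% → $15.528975
Camping tent (2-person) $235.06: athletic equipment → 8.25% + 2.75% surcharge = 11% → $25.8566
Unrounded tax sum = $44.933375 → $44.93

$44.93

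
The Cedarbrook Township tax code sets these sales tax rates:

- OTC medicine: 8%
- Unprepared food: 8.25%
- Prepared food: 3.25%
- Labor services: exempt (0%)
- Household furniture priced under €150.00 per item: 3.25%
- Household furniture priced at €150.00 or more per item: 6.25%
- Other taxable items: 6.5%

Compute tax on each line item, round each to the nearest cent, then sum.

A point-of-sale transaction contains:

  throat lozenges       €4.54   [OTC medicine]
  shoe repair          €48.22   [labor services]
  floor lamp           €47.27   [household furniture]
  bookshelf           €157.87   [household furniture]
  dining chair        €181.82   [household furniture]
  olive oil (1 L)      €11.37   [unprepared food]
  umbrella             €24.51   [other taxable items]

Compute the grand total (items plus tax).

Throat lozenges €4.54: OTC medicine → 8% → €0.36
Shoe repair €48.22: labor services → 0% → €0.00
Floor lamp €47.27: household furniture, under €150.00 → 3.25% → €1.54
Bookshelf €157.87: household furniture, €150.00 or more → 6.25% → €9.87
Dining chair €181.82: household furniture, €150.00 or more → 6.25% → €11.36
Olive oil (1 L) €11.37: unprepared food → 8.25% → €0.94
Umbrella €24.51: other taxable items → 6.5% → €1.59
Subtotal = €475.60; tax = €25.66; total due = €501.26

€501.26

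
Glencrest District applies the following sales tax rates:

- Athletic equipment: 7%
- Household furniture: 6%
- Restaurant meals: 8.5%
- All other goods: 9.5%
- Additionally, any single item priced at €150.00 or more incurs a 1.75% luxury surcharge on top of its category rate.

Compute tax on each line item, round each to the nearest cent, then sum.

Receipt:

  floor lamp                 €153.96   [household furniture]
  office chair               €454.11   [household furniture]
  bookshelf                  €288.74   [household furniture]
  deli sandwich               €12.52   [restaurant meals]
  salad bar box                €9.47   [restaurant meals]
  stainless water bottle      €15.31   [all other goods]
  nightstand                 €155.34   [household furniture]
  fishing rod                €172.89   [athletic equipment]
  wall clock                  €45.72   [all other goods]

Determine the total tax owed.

Floor lamp €153.96: household furniture → 6% + 1.75% surcharge = 7.75% → €11.93
Office chair €454.11: household furniture → 6% + 1.75% surcharge = 7.75% → €35.19
Bookshelf €288.74: household furniture → 6% + 1.75% surcharge = 7.75% → €22.38
Deli sandwich €12.52: restaurant meals → 8.5% → €1.06
Salad bar box €9.47: restaurant meals → 8.5% → €0.80
Stainless water bottle €15.31: all other goods → 9.5% → €1.45
Nightstand €155.34: household furniture → 6% + 1.75% surcharge = 7.75% → €12.04
Fishing rod €172.89: athletic equipment → 7% + 1.75% surcharge = 8.75% → €15.13
Wall clock €45.72: all other goods → 9.5% → €4.34
Total tax = €11.93 + €35.19 + €22.38 + €1.06 + €0.80 + €1.45 + €12.04 + €15.13 + €4.34 = €104.32

€104.32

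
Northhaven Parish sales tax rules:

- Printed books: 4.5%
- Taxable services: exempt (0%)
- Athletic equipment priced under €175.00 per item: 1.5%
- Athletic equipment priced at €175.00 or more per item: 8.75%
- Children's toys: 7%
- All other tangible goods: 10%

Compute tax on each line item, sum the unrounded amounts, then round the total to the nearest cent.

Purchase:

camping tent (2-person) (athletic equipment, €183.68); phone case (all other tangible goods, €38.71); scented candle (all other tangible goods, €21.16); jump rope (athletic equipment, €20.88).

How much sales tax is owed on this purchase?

Camping tent (2-person) €183.68: athletic equipment, €175.00 or more → 8.75% → €16.072
Phone case €38.71: all other tangible goods → 10% → €3.871
Scented candle €21.16: all other tangible goods → 10% → €2.116
Jump rope €20.88: athletic equipment, under €175.00 → 1.5% → €0.3132
Unrounded tax sum = €22.3722 → €22.37

€22.37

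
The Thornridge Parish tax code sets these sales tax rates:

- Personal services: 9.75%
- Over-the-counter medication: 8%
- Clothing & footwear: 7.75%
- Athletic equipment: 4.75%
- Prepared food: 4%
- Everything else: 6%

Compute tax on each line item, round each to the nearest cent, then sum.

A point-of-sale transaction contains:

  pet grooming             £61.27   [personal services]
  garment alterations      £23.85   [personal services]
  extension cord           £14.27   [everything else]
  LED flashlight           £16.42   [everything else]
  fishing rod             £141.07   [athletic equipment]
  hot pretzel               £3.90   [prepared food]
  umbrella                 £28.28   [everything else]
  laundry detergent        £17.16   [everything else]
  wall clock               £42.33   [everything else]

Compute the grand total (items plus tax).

Pet grooming £61.27: personal services → 9.75% → £5.97
Garment alterations £23.85: personal services → 9.75% → £2.33
Extension cord £14.27: everything else → 6% → £0.86
LED flashlight £16.42: everything else → 6% → £0.99
Fishing rod £141.07: athletic equipment → 4.75% → £6.70
Hot pretzel £3.90: prepared food → 4% → £0.16
Umbrella £28.28: everything else → 6% → £1.70
Laundry detergent £17.16: everything else → 6% → £1.03
Wall clock £42.33: everything else → 6% → £2.54
Subtotal = £348.55; tax = £22.28; total due = £370.83

£370.83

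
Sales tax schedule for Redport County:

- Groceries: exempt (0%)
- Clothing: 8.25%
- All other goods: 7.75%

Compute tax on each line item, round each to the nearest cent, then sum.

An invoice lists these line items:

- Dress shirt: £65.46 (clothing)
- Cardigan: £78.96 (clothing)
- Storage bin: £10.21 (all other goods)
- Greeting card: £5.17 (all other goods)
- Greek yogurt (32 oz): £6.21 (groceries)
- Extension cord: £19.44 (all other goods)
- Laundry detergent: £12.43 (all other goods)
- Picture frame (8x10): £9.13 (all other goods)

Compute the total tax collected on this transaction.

£16.28

Dress shirt £65.46: clothing → 8.25% → £5.40
Cardigan £78.96: clothing → 8.25% → £6.51
Storage bin £10.21: all other goods → 7.75% → £0.79
Greeting card £5.17: all other goods → 7.75% → £0.40
Greek yogurt (32 oz) £6.21: groceries → 0% → £0.00
Extension cord £19.44: all other goods → 7.75% → £1.51
Laundry detergent £12.43: all other goods → 7.75% → £0.96
Picture frame (8x10) £9.13: all other goods → 7.75% → £0.71
Total tax = £5.40 + £6.51 + £0.79 + £0.40 + £1.51 + £0.96 + £0.71 = £16.28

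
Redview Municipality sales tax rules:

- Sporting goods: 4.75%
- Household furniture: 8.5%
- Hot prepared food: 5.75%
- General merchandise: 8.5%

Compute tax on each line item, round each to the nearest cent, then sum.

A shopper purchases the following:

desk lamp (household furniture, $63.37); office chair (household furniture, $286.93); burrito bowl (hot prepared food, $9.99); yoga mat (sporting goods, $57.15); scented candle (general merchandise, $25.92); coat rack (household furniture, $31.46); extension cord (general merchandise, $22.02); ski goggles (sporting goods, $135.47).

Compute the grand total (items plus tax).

$678.54

Desk lamp $63.37: household furniture → 8.5% → $5.39
Office chair $286.93: household furniture → 8.5% → $24.39
Burrito bowl $9.99: hot prepared food → 5.75% → $0.57
Yoga mat $57.15: sporting goods → 4.75% → $2.71
Scented candle $25.92: general merchandise → 8.5% → $2.20
Coat rack $31.46: household furniture → 8.5% → $2.67
Extension cord $22.02: general merchandise → 8.5% → $1.87
Ski goggles $135.47: sporting goods → 4.75% → $6.43
Subtotal = $632.31; tax = $46.23; total due = $678.54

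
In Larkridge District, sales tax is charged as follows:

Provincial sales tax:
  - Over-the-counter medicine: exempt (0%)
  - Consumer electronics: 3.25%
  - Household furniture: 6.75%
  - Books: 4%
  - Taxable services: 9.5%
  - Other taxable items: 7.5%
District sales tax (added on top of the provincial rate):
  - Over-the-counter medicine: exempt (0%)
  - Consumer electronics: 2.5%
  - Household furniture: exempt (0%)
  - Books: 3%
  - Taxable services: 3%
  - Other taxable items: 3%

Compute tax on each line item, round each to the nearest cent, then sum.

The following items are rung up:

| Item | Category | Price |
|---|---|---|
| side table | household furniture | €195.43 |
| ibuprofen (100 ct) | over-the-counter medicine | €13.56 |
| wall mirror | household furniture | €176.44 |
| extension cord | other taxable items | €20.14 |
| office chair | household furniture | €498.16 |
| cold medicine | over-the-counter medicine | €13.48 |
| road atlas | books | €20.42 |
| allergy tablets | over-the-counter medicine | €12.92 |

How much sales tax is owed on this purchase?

€62.27

Side table €195.43: household furniture → 6.75% + 0% district = 6.75% → €13.19
Ibuprofen (100 ct) €13.56: over-the-counter medicine → 0% + 0% district = 0% → €0.00
Wall mirror €176.44: household furniture → 6.75% + 0% district = 6.75% → €11.91
Extension cord €20.14: other taxable items → 7.5% + 3% district = 10.5% → €2.11
Office chair €498.16: household furniture → 6.75% + 0% district = 6.75% → €33.63
Cold medicine €13.48: over-the-counter medicine → 0% + 0% district = 0% → €0.00
Road atlas €20.42: books → 4% + 3% district = 7% → €1.43
Allergy tablets €12.92: over-the-counter medicine → 0% + 0% district = 0% → €0.00
Total tax = €13.19 + €11.91 + €2.11 + €33.63 + €1.43 = €62.27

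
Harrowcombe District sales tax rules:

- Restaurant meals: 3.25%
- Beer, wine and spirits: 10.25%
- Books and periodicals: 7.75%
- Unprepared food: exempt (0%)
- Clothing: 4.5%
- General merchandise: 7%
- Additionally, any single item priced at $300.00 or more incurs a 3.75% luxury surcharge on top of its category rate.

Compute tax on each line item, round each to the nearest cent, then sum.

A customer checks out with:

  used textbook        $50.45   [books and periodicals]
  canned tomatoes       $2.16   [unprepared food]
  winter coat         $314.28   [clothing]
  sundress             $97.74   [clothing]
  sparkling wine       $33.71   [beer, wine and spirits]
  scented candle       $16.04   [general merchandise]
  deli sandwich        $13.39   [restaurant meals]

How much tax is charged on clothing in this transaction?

Winter coat $314.28: clothing → 4.5% + 3.75% surcharge = 8.25% → $25.93
Sundress $97.74: clothing → 4.5% → $4.40
Tax on clothing = $25.93 + $4.40 = $30.33

$30.33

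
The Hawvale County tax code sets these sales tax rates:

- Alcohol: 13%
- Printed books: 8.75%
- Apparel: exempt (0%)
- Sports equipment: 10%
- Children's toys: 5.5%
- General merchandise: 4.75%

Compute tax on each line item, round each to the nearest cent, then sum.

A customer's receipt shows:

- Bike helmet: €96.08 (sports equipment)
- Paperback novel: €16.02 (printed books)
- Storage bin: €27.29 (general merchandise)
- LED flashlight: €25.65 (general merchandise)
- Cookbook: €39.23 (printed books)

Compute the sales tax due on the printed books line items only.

Paperback novel €16.02: printed books → 8.75% → €1.40
Cookbook €39.23: printed books → 8.75% → €3.43
Tax on printed books = €1.40 + €3.43 = €4.83

€4.83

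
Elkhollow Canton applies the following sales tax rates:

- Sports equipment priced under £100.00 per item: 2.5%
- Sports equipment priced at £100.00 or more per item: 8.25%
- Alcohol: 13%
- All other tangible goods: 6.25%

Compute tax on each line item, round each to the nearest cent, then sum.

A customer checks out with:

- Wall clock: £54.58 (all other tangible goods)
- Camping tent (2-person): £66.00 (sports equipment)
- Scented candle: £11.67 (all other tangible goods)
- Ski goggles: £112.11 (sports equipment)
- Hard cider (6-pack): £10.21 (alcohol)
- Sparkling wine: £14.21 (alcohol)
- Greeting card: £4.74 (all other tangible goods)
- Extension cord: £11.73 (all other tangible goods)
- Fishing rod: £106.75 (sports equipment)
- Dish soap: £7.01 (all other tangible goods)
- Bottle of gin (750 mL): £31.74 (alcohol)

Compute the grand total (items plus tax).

£463.38

Wall clock £54.58: all other tangible goods → 6.25% → £3.41
Camping tent (2-person) £66.00: sports equipment, under £100.00 → 2.5% → £1.65
Scented candle £11.67: all other tangible goods → 6.25% → £0.73
Ski goggles £112.11: sports equipment, £100.00 or more → 8.25% → £9.25
Hard cider (6-pack) £10.21: alcohol → 13% → £1.33
Sparkling wine £14.21: alcohol → 13% → £1.85
Greeting card £4.74: all other tangible goods → 6.25% → £0.30
Extension cord £11.73: all other tangible goods → 6.25% → £0.73
Fishing rod £106.75: sports equipment, £100.00 or more → 8.25% → £8.81
Dish soap £7.01: all other tangible goods → 6.25% → £0.44
Bottle of gin (750 mL) £31.74: alcohol → 13% → £4.13
Subtotal = £430.75; tax = £32.63; total due = £463.38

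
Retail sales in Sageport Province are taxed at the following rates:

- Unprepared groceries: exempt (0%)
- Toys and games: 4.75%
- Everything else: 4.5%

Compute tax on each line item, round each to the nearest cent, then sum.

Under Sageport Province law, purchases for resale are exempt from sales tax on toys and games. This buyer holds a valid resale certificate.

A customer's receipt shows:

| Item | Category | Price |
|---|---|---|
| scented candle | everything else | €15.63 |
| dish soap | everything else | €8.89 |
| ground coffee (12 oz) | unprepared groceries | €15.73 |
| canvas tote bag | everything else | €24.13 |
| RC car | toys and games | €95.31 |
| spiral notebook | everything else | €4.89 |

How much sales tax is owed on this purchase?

Scented candle €15.63: everything else → 4.5% → €0.70
Dish soap €8.89: everything else → 4.5% → €0.40
Ground coffee (12 oz) €15.73: unprepared groceries → 0% → €0.00
Canvas tote bag €24.13: everything else → 4.5% → €1.09
RC car €95.31: toys and games, buyer-exempt → 0% → €0.00
Spiral notebook €4.89: everything else → 4.5% → €0.22
Total tax = €0.70 + €0.40 + €1.09 + €0.22 = €2.41

€2.41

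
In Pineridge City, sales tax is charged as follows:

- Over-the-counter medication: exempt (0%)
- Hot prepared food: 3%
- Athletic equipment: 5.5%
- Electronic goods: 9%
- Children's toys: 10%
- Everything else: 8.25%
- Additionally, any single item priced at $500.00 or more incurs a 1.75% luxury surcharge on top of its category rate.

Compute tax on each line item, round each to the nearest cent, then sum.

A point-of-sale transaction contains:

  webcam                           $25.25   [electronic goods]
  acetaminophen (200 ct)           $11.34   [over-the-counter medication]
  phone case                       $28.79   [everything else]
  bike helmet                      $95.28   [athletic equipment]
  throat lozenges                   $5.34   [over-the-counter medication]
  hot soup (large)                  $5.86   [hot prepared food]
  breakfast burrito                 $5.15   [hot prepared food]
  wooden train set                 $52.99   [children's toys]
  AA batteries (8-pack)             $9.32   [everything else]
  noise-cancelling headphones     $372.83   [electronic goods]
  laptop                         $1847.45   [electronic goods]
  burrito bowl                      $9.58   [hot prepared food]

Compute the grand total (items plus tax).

Webcam $25.25: electronic goods → 9% → $2.27
Acetaminophen (200 ct) $11.34: over-the-counter medication → 0% → $0.00
Phone case $28.79: everything else → 8.25% → $2.38
Bike helmet $95.28: athletic equipment → 5.5% → $5.24
Throat lozenges $5.34: over-the-counter medication → 0% → $0.00
Hot soup (large) $5.86: hot prepared food → 3% → $0.18
Breakfast burrito $5.15: hot prepared food → 3% → $0.15
Wooden train set $52.99: children's toys → 10% → $5.30
AA batteries (8-pack) $9.32: everything else → 8.25% → $0.77
Noise-cancelling headphones $372.83: electronic goods → 9% → $33.55
Laptop $1847.45: electronic goods → 9% + 1.75% surcharge = 10.75% → $198.60
Burrito bowl $9.58: hot prepared food → 3% → $0.29
Subtotal = $2469.18; tax = $248.73; total due = $2717.91

$2717.91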